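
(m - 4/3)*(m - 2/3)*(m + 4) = m^3 + 2*m^2 - 64*m/9 + 32/9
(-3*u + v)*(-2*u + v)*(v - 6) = 6*u^2*v - 36*u^2 - 5*u*v^2 + 30*u*v + v^3 - 6*v^2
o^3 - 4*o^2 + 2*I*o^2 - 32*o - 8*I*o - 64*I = (o - 8)*(o + 4)*(o + 2*I)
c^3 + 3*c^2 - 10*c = c*(c - 2)*(c + 5)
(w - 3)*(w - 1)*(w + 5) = w^3 + w^2 - 17*w + 15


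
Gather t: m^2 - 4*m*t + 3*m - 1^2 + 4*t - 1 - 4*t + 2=m^2 - 4*m*t + 3*m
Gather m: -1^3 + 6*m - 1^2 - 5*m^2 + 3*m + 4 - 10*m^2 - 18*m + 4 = -15*m^2 - 9*m + 6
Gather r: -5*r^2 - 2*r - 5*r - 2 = -5*r^2 - 7*r - 2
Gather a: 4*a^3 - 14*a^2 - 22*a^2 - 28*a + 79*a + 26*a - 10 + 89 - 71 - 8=4*a^3 - 36*a^2 + 77*a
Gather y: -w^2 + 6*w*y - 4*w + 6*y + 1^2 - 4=-w^2 - 4*w + y*(6*w + 6) - 3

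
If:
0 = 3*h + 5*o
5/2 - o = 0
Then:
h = -25/6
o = 5/2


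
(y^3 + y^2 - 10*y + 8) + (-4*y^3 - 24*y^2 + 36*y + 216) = -3*y^3 - 23*y^2 + 26*y + 224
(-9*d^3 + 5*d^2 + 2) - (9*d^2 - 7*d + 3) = -9*d^3 - 4*d^2 + 7*d - 1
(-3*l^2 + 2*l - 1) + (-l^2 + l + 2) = -4*l^2 + 3*l + 1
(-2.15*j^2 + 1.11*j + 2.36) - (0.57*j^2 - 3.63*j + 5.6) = -2.72*j^2 + 4.74*j - 3.24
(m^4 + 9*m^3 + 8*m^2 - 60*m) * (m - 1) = m^5 + 8*m^4 - m^3 - 68*m^2 + 60*m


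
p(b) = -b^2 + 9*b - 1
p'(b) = 9 - 2*b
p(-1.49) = -16.63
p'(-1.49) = 11.98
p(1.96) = 12.80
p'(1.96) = 5.08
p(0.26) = 1.27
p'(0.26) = 8.48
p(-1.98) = -22.74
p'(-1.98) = 12.96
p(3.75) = 18.69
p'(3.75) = 1.50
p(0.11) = -0.02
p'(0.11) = 8.78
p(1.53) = 10.43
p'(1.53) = 5.94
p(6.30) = 16.01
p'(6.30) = -3.60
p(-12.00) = -253.00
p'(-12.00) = 33.00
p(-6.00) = -91.00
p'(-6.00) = 21.00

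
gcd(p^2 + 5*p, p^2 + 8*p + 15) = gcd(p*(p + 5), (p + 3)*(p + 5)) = p + 5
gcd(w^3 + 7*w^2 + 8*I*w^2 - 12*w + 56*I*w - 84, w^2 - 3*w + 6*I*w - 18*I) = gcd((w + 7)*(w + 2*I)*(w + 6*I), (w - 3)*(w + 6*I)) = w + 6*I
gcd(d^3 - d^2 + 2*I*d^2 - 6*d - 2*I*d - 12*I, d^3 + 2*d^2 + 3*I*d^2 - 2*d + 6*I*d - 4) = d^2 + d*(2 + 2*I) + 4*I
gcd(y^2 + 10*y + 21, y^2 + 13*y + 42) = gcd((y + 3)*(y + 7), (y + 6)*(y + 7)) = y + 7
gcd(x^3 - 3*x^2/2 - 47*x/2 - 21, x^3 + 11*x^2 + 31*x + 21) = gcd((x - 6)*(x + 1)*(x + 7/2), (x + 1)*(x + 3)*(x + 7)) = x + 1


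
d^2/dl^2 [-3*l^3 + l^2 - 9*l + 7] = 2 - 18*l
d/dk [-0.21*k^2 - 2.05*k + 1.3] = -0.42*k - 2.05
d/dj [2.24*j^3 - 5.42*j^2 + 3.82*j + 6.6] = 6.72*j^2 - 10.84*j + 3.82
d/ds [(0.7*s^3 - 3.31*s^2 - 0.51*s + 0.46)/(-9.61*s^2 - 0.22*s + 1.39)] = (-6.72699999999999*s^4 - 0.308*s^3 - 1.2539*s^2 - 0.360599999999998*s - 0.6077)/(92.3521*s^4 + 4.2284*s^3 - 26.6674*s^2 - 0.6116*s + 1.9321)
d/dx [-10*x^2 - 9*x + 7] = -20*x - 9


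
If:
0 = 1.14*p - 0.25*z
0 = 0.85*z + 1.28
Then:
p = -0.33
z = -1.51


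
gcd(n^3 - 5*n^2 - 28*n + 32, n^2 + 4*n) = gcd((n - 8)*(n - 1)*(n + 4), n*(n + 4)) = n + 4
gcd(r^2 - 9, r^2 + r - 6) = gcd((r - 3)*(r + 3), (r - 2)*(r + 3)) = r + 3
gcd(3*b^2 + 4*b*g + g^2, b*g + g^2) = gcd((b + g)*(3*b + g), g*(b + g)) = b + g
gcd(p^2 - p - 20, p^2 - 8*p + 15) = p - 5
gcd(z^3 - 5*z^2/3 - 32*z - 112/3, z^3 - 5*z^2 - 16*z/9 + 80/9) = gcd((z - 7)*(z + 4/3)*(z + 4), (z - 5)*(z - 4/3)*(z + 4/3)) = z + 4/3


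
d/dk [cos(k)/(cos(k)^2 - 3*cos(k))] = sin(k)/(cos(k) - 3)^2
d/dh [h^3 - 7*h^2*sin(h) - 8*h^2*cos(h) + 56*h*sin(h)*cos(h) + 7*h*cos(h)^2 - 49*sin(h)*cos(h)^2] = 8*h^2*sin(h) - 7*h^2*cos(h) + 3*h^2 - 14*h*sin(h) - 7*h*sin(2*h) - 16*h*cos(h) + 56*h*cos(2*h) + 28*sin(2*h) - 49*cos(h)/4 + 7*cos(2*h)/2 - 147*cos(3*h)/4 + 7/2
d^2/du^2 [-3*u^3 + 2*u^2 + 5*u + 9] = 4 - 18*u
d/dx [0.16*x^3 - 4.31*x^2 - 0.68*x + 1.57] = 0.48*x^2 - 8.62*x - 0.68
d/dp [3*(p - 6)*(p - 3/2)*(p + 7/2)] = 9*p^2 - 24*p - 207/4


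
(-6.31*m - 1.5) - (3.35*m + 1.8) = -9.66*m - 3.3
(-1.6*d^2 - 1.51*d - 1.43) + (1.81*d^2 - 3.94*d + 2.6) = 0.21*d^2 - 5.45*d + 1.17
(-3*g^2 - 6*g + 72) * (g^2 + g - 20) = -3*g^4 - 9*g^3 + 126*g^2 + 192*g - 1440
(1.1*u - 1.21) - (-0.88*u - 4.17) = 1.98*u + 2.96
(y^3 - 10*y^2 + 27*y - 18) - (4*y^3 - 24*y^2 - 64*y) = -3*y^3 + 14*y^2 + 91*y - 18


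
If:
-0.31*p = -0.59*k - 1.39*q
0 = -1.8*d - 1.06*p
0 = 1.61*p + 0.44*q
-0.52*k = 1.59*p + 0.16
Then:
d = 0.01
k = -0.23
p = -0.03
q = 0.09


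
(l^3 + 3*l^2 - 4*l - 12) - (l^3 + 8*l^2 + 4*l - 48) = -5*l^2 - 8*l + 36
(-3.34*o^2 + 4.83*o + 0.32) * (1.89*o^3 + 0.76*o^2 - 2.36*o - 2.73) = -6.3126*o^5 + 6.5903*o^4 + 12.158*o^3 - 2.0374*o^2 - 13.9411*o - 0.8736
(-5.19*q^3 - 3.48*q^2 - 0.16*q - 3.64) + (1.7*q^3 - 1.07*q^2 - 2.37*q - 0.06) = -3.49*q^3 - 4.55*q^2 - 2.53*q - 3.7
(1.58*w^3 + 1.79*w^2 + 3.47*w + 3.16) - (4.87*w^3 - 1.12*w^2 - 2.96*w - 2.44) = -3.29*w^3 + 2.91*w^2 + 6.43*w + 5.6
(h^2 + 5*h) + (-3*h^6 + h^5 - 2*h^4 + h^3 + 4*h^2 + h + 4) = -3*h^6 + h^5 - 2*h^4 + h^3 + 5*h^2 + 6*h + 4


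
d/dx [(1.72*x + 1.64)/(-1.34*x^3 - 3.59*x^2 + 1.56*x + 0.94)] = (4.6096*x^3 + 12.7676*x^2 + 11.7752*x - 0.9416)/(1.7956*x^6 + 9.6212*x^5 + 8.7073*x^4 - 13.72*x^3 - 4.3156*x^2 + 2.9328*x + 0.8836)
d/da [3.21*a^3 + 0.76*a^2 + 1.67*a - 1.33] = 9.63*a^2 + 1.52*a + 1.67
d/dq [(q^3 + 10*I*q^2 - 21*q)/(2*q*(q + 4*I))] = (q^2 + 8*I*q - 19)/(2*(q^2 + 8*I*q - 16))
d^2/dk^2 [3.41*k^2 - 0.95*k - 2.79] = 6.82000000000000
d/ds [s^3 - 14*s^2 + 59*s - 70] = 3*s^2 - 28*s + 59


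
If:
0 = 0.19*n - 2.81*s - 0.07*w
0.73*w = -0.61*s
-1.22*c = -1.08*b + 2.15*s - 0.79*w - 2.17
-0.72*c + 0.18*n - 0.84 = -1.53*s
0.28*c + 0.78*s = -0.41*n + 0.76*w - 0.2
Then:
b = -3.20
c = -1.09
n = 0.20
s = 0.01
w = -0.01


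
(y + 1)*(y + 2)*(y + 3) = y^3 + 6*y^2 + 11*y + 6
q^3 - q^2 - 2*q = q*(q - 2)*(q + 1)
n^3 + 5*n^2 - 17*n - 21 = (n - 3)*(n + 1)*(n + 7)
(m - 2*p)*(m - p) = m^2 - 3*m*p + 2*p^2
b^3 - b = b*(b - 1)*(b + 1)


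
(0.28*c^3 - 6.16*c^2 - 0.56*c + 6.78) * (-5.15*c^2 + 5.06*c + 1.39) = -1.442*c^5 + 33.1408*c^4 - 27.8964*c^3 - 46.313*c^2 + 33.5284*c + 9.4242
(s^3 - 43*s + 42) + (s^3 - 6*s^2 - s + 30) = 2*s^3 - 6*s^2 - 44*s + 72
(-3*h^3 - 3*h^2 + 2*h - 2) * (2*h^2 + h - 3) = -6*h^5 - 9*h^4 + 10*h^3 + 7*h^2 - 8*h + 6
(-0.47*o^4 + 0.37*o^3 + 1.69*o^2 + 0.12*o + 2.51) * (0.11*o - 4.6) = -0.0517*o^5 + 2.2027*o^4 - 1.5161*o^3 - 7.7608*o^2 - 0.2759*o - 11.546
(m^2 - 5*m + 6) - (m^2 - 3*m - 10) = 16 - 2*m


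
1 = 1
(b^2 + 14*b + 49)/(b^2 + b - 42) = (b + 7)/(b - 6)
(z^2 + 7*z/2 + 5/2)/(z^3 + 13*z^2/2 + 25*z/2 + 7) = (2*z + 5)/(2*z^2 + 11*z + 14)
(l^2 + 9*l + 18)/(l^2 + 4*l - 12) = (l + 3)/(l - 2)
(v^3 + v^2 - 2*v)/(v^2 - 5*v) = (v^2 + v - 2)/(v - 5)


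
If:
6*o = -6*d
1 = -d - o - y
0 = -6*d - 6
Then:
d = -1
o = 1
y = -1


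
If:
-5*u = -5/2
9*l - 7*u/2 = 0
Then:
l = 7/36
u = 1/2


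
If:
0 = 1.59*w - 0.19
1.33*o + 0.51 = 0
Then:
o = -0.38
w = 0.12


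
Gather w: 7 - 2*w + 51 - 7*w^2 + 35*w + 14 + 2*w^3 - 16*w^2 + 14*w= 2*w^3 - 23*w^2 + 47*w + 72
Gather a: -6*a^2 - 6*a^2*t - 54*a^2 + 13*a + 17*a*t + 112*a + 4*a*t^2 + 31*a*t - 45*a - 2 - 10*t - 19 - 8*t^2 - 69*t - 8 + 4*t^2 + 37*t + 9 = a^2*(-6*t - 60) + a*(4*t^2 + 48*t + 80) - 4*t^2 - 42*t - 20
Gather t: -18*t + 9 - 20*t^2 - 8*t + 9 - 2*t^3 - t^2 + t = -2*t^3 - 21*t^2 - 25*t + 18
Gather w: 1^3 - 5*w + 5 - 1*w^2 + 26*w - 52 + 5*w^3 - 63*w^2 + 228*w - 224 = 5*w^3 - 64*w^2 + 249*w - 270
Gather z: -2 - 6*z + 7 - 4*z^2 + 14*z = -4*z^2 + 8*z + 5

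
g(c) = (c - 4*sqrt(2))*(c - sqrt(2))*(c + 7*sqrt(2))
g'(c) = (c - 4*sqrt(2))*(c - sqrt(2)) + (c - 4*sqrt(2))*(c + 7*sqrt(2)) + (c - sqrt(2))*(c + 7*sqrt(2)) = 3*c^2 + 4*sqrt(2)*c - 62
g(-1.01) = 143.67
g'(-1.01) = -64.65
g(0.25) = 63.89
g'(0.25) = -60.40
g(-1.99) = 205.90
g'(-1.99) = -61.38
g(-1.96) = 204.05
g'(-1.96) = -61.56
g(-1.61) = 182.17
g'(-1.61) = -63.33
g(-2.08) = 211.39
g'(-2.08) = -60.79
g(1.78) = -16.56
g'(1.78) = -42.43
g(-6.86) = 314.79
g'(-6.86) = 40.37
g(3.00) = -54.35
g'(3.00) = -18.03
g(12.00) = 1470.49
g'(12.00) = 437.88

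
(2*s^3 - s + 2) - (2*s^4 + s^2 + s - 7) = -2*s^4 + 2*s^3 - s^2 - 2*s + 9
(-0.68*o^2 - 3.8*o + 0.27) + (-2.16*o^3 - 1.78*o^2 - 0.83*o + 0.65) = -2.16*o^3 - 2.46*o^2 - 4.63*o + 0.92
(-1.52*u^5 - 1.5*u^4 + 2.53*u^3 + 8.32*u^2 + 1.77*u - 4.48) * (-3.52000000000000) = 5.3504*u^5 + 5.28*u^4 - 8.9056*u^3 - 29.2864*u^2 - 6.2304*u + 15.7696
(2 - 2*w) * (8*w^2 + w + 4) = -16*w^3 + 14*w^2 - 6*w + 8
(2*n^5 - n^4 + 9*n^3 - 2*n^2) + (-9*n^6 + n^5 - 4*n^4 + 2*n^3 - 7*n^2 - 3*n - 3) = -9*n^6 + 3*n^5 - 5*n^4 + 11*n^3 - 9*n^2 - 3*n - 3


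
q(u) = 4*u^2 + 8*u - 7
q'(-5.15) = -33.20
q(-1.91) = -7.69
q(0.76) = 1.39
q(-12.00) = 473.00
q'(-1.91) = -7.28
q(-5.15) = 57.89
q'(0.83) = 14.64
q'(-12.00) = -88.00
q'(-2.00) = -8.00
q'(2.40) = 27.20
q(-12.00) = 473.00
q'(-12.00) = -88.00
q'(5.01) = 48.08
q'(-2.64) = -13.12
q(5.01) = 133.48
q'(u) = 8*u + 8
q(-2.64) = -0.24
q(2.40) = 35.24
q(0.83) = 2.40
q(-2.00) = -7.00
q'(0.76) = 14.08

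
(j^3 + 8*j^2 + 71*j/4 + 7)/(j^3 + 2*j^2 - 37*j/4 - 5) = (2*j + 7)/(2*j - 5)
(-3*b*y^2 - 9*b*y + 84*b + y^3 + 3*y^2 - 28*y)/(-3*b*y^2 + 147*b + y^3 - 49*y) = (y - 4)/(y - 7)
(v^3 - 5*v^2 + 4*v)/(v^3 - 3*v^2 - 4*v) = (v - 1)/(v + 1)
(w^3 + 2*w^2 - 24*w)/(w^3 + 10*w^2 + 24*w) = (w - 4)/(w + 4)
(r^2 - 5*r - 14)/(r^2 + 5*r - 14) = (r^2 - 5*r - 14)/(r^2 + 5*r - 14)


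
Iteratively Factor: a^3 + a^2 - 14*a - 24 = (a + 2)*(a^2 - a - 12) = (a - 4)*(a + 2)*(a + 3)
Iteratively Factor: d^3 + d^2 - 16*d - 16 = (d - 4)*(d^2 + 5*d + 4) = (d - 4)*(d + 4)*(d + 1)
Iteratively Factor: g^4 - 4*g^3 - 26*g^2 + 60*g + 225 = (g - 5)*(g^3 + g^2 - 21*g - 45) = (g - 5)*(g + 3)*(g^2 - 2*g - 15) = (g - 5)^2*(g + 3)*(g + 3)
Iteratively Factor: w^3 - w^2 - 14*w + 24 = (w - 3)*(w^2 + 2*w - 8) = (w - 3)*(w - 2)*(w + 4)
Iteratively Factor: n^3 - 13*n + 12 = (n - 1)*(n^2 + n - 12) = (n - 1)*(n + 4)*(n - 3)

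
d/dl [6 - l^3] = -3*l^2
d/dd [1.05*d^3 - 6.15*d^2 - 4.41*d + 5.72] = 3.15*d^2 - 12.3*d - 4.41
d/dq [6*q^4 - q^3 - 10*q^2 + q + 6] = 24*q^3 - 3*q^2 - 20*q + 1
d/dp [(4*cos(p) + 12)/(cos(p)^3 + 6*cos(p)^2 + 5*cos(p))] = 2*(75*cos(p) + 15*cos(2*p) + cos(3*p) + 45)*sin(p)/((cos(p) + 1)^2*(cos(p) + 5)^2*cos(p)^2)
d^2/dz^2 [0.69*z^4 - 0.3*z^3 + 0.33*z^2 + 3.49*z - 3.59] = 8.28*z^2 - 1.8*z + 0.66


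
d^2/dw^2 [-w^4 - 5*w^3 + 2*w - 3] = 6*w*(-2*w - 5)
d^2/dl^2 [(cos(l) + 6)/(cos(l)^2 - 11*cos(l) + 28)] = (-9*(1 - cos(2*l))^2*cos(l)/4 - 35*(1 - cos(2*l))^2/4 - 5839*cos(l)/2 - 198*cos(2*l) + 90*cos(3*l) + cos(5*l)/2 + 1569)/((cos(l) - 7)^3*(cos(l) - 4)^3)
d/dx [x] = 1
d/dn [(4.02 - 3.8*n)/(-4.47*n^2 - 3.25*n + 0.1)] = (-16.986*n^2 + 35.9388*n + 12.685)/(19.9809*n^4 + 29.055*n^3 + 9.6685*n^2 - 0.65*n + 0.01)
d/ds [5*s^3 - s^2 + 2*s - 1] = 15*s^2 - 2*s + 2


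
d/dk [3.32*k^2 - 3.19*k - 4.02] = 6.64*k - 3.19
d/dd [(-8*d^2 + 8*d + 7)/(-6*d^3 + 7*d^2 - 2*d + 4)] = 2*(-24*d^4 + 48*d^3 + 43*d^2 - 81*d + 23)/(36*d^6 - 84*d^5 + 73*d^4 - 76*d^3 + 60*d^2 - 16*d + 16)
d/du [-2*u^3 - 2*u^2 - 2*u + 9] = -6*u^2 - 4*u - 2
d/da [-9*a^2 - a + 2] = -18*a - 1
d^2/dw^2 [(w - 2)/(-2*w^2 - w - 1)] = 2*(-(w - 2)*(4*w + 1)^2 + 3*(2*w - 1)*(2*w^2 + w + 1))/(2*w^2 + w + 1)^3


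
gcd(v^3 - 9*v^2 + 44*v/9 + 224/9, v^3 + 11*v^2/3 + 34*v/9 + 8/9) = v + 4/3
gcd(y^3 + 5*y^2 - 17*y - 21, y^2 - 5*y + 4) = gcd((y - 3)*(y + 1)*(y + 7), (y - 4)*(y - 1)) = 1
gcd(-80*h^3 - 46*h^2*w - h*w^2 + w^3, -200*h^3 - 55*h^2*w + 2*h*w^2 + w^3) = -40*h^2 - 3*h*w + w^2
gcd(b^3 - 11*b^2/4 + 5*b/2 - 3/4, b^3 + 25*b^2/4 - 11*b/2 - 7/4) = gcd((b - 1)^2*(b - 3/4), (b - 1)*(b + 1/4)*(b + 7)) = b - 1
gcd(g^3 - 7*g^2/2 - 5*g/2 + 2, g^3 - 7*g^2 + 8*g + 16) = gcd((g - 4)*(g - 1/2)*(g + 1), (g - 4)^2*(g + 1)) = g^2 - 3*g - 4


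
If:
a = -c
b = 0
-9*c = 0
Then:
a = 0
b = 0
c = 0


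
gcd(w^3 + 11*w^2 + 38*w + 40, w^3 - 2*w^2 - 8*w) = w + 2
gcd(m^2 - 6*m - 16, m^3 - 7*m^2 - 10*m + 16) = m^2 - 6*m - 16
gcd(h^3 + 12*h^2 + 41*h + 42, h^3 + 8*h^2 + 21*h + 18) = h^2 + 5*h + 6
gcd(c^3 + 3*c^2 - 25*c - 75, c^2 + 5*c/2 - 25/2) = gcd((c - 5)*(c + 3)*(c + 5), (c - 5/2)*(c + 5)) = c + 5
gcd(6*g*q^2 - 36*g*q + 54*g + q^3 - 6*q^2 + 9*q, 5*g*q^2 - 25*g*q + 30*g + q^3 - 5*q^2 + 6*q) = q - 3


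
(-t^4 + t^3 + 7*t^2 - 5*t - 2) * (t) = -t^5 + t^4 + 7*t^3 - 5*t^2 - 2*t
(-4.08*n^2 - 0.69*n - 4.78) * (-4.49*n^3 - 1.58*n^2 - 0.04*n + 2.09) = 18.3192*n^5 + 9.5445*n^4 + 22.7156*n^3 - 0.947199999999999*n^2 - 1.2509*n - 9.9902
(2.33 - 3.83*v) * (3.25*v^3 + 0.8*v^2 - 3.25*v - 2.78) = -12.4475*v^4 + 4.5085*v^3 + 14.3115*v^2 + 3.0749*v - 6.4774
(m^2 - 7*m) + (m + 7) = m^2 - 6*m + 7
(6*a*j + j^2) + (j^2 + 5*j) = 6*a*j + 2*j^2 + 5*j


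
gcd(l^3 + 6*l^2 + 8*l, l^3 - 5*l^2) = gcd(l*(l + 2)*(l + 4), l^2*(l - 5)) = l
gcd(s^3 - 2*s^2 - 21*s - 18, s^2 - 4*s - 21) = s + 3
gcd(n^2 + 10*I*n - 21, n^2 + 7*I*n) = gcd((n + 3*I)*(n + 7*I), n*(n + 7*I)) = n + 7*I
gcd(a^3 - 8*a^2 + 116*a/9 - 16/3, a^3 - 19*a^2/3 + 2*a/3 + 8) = a^2 - 22*a/3 + 8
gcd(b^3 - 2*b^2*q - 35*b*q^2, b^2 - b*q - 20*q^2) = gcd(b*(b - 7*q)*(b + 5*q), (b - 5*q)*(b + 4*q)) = 1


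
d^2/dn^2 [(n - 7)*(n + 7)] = 2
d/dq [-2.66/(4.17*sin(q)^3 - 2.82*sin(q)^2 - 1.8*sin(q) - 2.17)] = (33.2766*sin(q)^2 - 15.0024*sin(q) - 4.788)*cos(q)/(-4.17*sin(q)^3 + 2.82*sin(q)^2 + 1.8*sin(q) + 2.17)^2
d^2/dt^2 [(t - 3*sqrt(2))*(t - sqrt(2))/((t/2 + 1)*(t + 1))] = 4*(-4*sqrt(2)*t^3 - 3*t^3 + 12*t^2 + 24*sqrt(2)*t + 54*t + 24*sqrt(2) + 46)/(t^6 + 9*t^5 + 33*t^4 + 63*t^3 + 66*t^2 + 36*t + 8)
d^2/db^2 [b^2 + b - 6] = 2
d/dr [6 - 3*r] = -3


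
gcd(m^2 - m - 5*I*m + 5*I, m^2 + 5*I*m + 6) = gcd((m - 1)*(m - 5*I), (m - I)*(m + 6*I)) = 1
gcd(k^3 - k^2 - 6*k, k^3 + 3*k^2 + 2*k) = k^2 + 2*k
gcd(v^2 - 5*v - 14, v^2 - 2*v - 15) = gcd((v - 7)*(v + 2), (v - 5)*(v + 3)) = 1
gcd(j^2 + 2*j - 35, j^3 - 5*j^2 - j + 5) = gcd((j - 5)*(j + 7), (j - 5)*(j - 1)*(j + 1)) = j - 5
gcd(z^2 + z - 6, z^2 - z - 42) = 1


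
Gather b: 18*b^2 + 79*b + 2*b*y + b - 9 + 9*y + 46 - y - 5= 18*b^2 + b*(2*y + 80) + 8*y + 32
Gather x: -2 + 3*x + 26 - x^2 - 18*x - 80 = -x^2 - 15*x - 56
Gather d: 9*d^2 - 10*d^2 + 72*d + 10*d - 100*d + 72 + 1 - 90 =-d^2 - 18*d - 17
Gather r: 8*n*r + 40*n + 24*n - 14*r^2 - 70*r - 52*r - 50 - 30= 64*n - 14*r^2 + r*(8*n - 122) - 80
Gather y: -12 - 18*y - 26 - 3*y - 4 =-21*y - 42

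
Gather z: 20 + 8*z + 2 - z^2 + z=-z^2 + 9*z + 22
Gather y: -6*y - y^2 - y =-y^2 - 7*y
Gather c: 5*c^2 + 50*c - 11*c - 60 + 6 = 5*c^2 + 39*c - 54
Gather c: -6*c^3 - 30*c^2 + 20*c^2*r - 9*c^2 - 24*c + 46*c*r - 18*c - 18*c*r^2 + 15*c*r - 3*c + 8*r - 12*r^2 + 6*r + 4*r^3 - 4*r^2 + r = -6*c^3 + c^2*(20*r - 39) + c*(-18*r^2 + 61*r - 45) + 4*r^3 - 16*r^2 + 15*r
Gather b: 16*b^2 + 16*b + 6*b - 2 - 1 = 16*b^2 + 22*b - 3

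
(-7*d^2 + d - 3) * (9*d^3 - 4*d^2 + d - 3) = -63*d^5 + 37*d^4 - 38*d^3 + 34*d^2 - 6*d + 9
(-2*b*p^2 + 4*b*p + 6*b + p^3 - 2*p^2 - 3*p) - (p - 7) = -2*b*p^2 + 4*b*p + 6*b + p^3 - 2*p^2 - 4*p + 7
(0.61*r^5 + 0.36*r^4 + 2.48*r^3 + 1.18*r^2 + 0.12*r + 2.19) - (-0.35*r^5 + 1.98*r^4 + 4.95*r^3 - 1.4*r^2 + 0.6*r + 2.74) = 0.96*r^5 - 1.62*r^4 - 2.47*r^3 + 2.58*r^2 - 0.48*r - 0.55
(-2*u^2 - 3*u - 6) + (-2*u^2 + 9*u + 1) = -4*u^2 + 6*u - 5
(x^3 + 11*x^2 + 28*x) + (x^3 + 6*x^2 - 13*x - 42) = 2*x^3 + 17*x^2 + 15*x - 42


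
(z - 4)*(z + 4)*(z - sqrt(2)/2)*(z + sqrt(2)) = z^4 + sqrt(2)*z^3/2 - 17*z^2 - 8*sqrt(2)*z + 16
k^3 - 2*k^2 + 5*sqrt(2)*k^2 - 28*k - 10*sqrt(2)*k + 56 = (k - 2)*(k - 2*sqrt(2))*(k + 7*sqrt(2))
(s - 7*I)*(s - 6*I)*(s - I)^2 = s^4 - 15*I*s^3 - 69*s^2 + 97*I*s + 42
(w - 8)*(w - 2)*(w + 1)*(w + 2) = w^4 - 7*w^3 - 12*w^2 + 28*w + 32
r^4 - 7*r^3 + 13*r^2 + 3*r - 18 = (r - 3)^2*(r - 2)*(r + 1)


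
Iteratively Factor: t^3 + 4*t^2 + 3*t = (t)*(t^2 + 4*t + 3) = t*(t + 3)*(t + 1)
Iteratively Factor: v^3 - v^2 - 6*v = (v - 3)*(v^2 + 2*v) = (v - 3)*(v + 2)*(v)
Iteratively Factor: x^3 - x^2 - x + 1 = (x - 1)*(x^2 - 1) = (x - 1)*(x + 1)*(x - 1)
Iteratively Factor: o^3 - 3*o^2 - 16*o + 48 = (o + 4)*(o^2 - 7*o + 12) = (o - 4)*(o + 4)*(o - 3)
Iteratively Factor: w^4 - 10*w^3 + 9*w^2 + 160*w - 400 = (w - 5)*(w^3 - 5*w^2 - 16*w + 80) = (w - 5)*(w - 4)*(w^2 - w - 20) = (w - 5)^2*(w - 4)*(w + 4)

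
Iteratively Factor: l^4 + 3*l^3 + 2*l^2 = (l + 2)*(l^3 + l^2) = l*(l + 2)*(l^2 + l) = l*(l + 1)*(l + 2)*(l)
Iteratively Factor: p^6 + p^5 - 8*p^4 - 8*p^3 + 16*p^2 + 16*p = (p + 2)*(p^5 - p^4 - 6*p^3 + 4*p^2 + 8*p) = (p - 2)*(p + 2)*(p^4 + p^3 - 4*p^2 - 4*p) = (p - 2)^2*(p + 2)*(p^3 + 3*p^2 + 2*p) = (p - 2)^2*(p + 1)*(p + 2)*(p^2 + 2*p) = (p - 2)^2*(p + 1)*(p + 2)^2*(p)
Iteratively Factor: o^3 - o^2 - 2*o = (o + 1)*(o^2 - 2*o) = o*(o + 1)*(o - 2)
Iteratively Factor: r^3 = (r)*(r^2) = r^2*(r)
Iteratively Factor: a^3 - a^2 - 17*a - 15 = (a - 5)*(a^2 + 4*a + 3) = (a - 5)*(a + 3)*(a + 1)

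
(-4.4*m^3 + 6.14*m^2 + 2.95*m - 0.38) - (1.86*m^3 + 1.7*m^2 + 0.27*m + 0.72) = -6.26*m^3 + 4.44*m^2 + 2.68*m - 1.1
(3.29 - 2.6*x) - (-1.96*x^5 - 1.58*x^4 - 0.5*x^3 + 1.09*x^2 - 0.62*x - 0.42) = 1.96*x^5 + 1.58*x^4 + 0.5*x^3 - 1.09*x^2 - 1.98*x + 3.71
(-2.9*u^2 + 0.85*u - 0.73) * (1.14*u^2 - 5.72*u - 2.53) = -3.306*u^4 + 17.557*u^3 + 1.6428*u^2 + 2.0251*u + 1.8469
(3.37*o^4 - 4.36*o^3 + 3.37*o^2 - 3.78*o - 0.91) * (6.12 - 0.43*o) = -1.4491*o^5 + 22.4992*o^4 - 28.1323*o^3 + 22.2498*o^2 - 22.7423*o - 5.5692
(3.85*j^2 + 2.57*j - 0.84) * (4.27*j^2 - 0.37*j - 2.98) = 16.4395*j^4 + 9.5494*j^3 - 16.0107*j^2 - 7.3478*j + 2.5032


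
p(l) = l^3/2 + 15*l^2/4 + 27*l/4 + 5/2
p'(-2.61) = -2.61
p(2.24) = 42.06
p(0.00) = 2.50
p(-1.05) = -1.03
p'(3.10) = 44.42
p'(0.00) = 6.75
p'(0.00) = 6.75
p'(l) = 3*l^2/2 + 15*l/2 + 27/4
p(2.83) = 62.97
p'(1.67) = 23.46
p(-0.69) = -0.54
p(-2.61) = 1.54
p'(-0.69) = 2.29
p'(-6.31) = 19.15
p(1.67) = 26.56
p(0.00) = 2.50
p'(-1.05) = 0.53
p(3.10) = 74.36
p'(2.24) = 31.08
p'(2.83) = 39.99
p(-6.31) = -16.40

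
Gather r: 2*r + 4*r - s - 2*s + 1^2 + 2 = 6*r - 3*s + 3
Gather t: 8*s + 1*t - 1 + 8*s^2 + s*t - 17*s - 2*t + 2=8*s^2 - 9*s + t*(s - 1) + 1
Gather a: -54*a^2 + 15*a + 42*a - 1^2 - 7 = -54*a^2 + 57*a - 8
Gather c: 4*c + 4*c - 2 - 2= 8*c - 4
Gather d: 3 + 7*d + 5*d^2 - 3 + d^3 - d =d^3 + 5*d^2 + 6*d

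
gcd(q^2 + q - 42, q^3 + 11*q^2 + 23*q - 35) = q + 7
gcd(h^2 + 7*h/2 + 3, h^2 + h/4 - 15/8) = h + 3/2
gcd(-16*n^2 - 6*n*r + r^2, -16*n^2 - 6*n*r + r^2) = -16*n^2 - 6*n*r + r^2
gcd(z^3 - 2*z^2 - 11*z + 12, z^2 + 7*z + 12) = z + 3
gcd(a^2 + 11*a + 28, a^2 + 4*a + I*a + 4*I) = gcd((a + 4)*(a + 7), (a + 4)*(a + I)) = a + 4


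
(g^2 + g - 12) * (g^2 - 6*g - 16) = g^4 - 5*g^3 - 34*g^2 + 56*g + 192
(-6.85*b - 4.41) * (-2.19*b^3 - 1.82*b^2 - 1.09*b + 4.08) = 15.0015*b^4 + 22.1249*b^3 + 15.4927*b^2 - 23.1411*b - 17.9928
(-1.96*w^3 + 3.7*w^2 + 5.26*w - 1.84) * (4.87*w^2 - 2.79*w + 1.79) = -9.5452*w^5 + 23.4874*w^4 + 11.7848*w^3 - 17.0132*w^2 + 14.549*w - 3.2936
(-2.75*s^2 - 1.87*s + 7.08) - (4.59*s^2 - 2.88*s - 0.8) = -7.34*s^2 + 1.01*s + 7.88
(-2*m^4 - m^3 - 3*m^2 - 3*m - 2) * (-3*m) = 6*m^5 + 3*m^4 + 9*m^3 + 9*m^2 + 6*m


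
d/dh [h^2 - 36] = 2*h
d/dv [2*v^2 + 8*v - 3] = 4*v + 8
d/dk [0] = 0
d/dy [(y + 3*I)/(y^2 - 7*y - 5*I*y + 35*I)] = (-y^2 - 6*I*y - 15 + 56*I)/(y^4 + y^3*(-14 - 10*I) + y^2*(24 + 140*I) + y*(350 - 490*I) - 1225)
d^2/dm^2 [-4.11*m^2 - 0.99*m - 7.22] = -8.22000000000000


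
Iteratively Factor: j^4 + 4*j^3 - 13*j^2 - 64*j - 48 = (j - 4)*(j^3 + 8*j^2 + 19*j + 12) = (j - 4)*(j + 4)*(j^2 + 4*j + 3) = (j - 4)*(j + 3)*(j + 4)*(j + 1)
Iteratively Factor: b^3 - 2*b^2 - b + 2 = (b - 1)*(b^2 - b - 2) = (b - 1)*(b + 1)*(b - 2)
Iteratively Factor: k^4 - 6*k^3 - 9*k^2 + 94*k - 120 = (k - 3)*(k^3 - 3*k^2 - 18*k + 40) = (k - 3)*(k + 4)*(k^2 - 7*k + 10) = (k - 5)*(k - 3)*(k + 4)*(k - 2)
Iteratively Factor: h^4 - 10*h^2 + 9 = (h + 1)*(h^3 - h^2 - 9*h + 9) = (h - 3)*(h + 1)*(h^2 + 2*h - 3) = (h - 3)*(h + 1)*(h + 3)*(h - 1)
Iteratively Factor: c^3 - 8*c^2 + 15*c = (c)*(c^2 - 8*c + 15) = c*(c - 5)*(c - 3)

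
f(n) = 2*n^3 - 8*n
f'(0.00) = -8.00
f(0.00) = 0.00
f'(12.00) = 856.00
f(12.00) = 3360.00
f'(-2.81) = 39.38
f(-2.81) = -21.90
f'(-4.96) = 139.61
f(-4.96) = -204.37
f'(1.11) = -0.61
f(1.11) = -6.14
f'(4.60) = 118.96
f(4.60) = 157.87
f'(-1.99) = 15.76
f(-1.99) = 0.16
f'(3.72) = 75.03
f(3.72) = 73.20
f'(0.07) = -7.97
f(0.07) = -0.56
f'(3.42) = 62.18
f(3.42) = 52.64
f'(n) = 6*n^2 - 8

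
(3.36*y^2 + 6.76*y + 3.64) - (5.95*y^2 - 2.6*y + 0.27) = -2.59*y^2 + 9.36*y + 3.37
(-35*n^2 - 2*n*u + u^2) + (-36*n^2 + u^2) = -71*n^2 - 2*n*u + 2*u^2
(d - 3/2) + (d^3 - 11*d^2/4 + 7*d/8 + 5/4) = d^3 - 11*d^2/4 + 15*d/8 - 1/4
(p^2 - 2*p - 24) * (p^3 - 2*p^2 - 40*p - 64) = p^5 - 4*p^4 - 60*p^3 + 64*p^2 + 1088*p + 1536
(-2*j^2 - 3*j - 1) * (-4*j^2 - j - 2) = 8*j^4 + 14*j^3 + 11*j^2 + 7*j + 2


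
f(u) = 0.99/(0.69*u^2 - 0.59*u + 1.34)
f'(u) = 0.99*(0.59 - 1.38*u)/(0.69*u^2 - 0.59*u + 1.34)^2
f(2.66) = 0.21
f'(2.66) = -0.14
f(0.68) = 0.79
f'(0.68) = -0.22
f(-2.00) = 0.19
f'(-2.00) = 0.12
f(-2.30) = 0.16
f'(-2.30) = 0.09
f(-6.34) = 0.03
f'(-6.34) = 0.01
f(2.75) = 0.20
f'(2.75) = -0.13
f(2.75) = 0.20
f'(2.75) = -0.13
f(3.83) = 0.11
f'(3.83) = -0.05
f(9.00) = 0.02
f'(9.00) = -0.00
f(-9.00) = 0.02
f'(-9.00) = 0.00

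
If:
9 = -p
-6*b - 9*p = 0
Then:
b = 27/2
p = -9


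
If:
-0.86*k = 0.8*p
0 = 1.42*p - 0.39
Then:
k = -0.26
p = 0.27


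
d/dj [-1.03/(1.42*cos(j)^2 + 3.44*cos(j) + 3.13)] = -(2.9252*cos(j) + 3.5432)*sin(j)/(1.42*cos(j)^2 + 3.44*cos(j) + 3.13)^2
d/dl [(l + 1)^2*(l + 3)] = (l + 1)*(3*l + 7)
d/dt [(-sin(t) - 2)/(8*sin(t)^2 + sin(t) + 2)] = 8*(sin(t) + 4)*sin(t)*cos(t)/(8*sin(t)^2 + sin(t) + 2)^2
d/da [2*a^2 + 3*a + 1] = 4*a + 3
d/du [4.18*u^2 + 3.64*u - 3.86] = 8.36*u + 3.64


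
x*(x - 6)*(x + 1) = x^3 - 5*x^2 - 6*x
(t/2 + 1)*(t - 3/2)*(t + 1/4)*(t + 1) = t^4/2 + 7*t^3/8 - 17*t^2/16 - 29*t/16 - 3/8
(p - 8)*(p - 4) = p^2 - 12*p + 32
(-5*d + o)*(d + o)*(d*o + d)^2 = -5*d^4*o^2 - 10*d^4*o - 5*d^4 - 4*d^3*o^3 - 8*d^3*o^2 - 4*d^3*o + d^2*o^4 + 2*d^2*o^3 + d^2*o^2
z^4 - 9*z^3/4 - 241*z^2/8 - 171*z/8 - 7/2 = (z - 7)*(z + 1/4)*(z + 1/2)*(z + 4)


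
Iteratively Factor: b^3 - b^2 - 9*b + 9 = (b - 3)*(b^2 + 2*b - 3) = (b - 3)*(b + 3)*(b - 1)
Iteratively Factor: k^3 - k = (k - 1)*(k^2 + k) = (k - 1)*(k + 1)*(k)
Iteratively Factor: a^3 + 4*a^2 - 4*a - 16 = (a + 2)*(a^2 + 2*a - 8) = (a - 2)*(a + 2)*(a + 4)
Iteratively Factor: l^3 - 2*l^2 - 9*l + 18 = (l + 3)*(l^2 - 5*l + 6) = (l - 3)*(l + 3)*(l - 2)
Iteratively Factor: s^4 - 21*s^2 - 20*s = (s)*(s^3 - 21*s - 20) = s*(s + 1)*(s^2 - s - 20) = s*(s - 5)*(s + 1)*(s + 4)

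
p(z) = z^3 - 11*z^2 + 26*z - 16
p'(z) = 3*z^2 - 22*z + 26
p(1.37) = 1.55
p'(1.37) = 1.49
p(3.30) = -14.05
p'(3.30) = -13.93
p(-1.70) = -96.90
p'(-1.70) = 72.07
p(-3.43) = -274.95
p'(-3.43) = 136.75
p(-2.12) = -130.09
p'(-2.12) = 86.12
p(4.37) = -28.99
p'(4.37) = -12.85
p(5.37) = -38.73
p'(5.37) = -5.63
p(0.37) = -7.84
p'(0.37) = 18.27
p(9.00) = 56.00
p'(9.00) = 71.00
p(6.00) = -40.00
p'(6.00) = 2.00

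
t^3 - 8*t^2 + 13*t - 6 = (t - 6)*(t - 1)^2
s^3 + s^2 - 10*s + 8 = (s - 2)*(s - 1)*(s + 4)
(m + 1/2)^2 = m^2 + m + 1/4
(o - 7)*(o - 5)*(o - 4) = o^3 - 16*o^2 + 83*o - 140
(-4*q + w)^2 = 16*q^2 - 8*q*w + w^2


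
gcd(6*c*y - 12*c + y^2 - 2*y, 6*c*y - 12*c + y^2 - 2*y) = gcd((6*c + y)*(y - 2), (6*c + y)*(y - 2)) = 6*c*y - 12*c + y^2 - 2*y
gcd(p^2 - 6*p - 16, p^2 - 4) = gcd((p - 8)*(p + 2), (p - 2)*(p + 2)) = p + 2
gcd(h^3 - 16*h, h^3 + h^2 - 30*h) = h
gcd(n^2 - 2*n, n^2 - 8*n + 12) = n - 2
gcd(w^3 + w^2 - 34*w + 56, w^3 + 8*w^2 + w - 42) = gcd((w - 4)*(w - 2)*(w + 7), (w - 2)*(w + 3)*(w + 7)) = w^2 + 5*w - 14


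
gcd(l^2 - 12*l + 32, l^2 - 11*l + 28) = l - 4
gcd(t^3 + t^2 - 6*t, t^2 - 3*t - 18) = t + 3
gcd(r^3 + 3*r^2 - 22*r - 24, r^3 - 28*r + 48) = r^2 + 2*r - 24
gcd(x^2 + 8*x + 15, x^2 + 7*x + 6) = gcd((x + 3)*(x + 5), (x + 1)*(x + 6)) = 1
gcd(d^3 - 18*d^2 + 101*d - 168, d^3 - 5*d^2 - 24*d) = d - 8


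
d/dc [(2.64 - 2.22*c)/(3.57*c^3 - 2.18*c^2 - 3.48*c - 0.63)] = (15.8508*c^3 - 33.114*c^2 + 11.5104*c + 10.5858)/(12.7449*c^6 - 15.5652*c^5 - 20.0948*c^4 + 10.6746*c^3 + 14.8572*c^2 + 4.3848*c + 0.3969)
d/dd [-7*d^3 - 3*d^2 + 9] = 3*d*(-7*d - 2)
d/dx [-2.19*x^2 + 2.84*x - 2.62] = 2.84 - 4.38*x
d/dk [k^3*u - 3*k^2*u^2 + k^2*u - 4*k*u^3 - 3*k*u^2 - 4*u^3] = u*(3*k^2 - 6*k*u + 2*k - 4*u^2 - 3*u)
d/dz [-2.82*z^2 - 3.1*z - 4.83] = -5.64*z - 3.1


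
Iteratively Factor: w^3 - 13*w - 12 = (w + 1)*(w^2 - w - 12) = (w + 1)*(w + 3)*(w - 4)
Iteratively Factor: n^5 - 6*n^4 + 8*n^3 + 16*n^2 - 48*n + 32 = (n - 2)*(n^4 - 4*n^3 + 16*n - 16) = (n - 2)^2*(n^3 - 2*n^2 - 4*n + 8) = (n - 2)^3*(n^2 - 4) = (n - 2)^4*(n + 2)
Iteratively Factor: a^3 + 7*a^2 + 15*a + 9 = (a + 3)*(a^2 + 4*a + 3) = (a + 1)*(a + 3)*(a + 3)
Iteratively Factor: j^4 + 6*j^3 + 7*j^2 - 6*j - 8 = (j + 1)*(j^3 + 5*j^2 + 2*j - 8) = (j - 1)*(j + 1)*(j^2 + 6*j + 8) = (j - 1)*(j + 1)*(j + 4)*(j + 2)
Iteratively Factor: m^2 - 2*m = (m)*(m - 2)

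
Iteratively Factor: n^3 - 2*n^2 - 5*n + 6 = (n + 2)*(n^2 - 4*n + 3) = (n - 1)*(n + 2)*(n - 3)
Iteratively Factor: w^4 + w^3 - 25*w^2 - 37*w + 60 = (w + 3)*(w^3 - 2*w^2 - 19*w + 20) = (w - 5)*(w + 3)*(w^2 + 3*w - 4) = (w - 5)*(w + 3)*(w + 4)*(w - 1)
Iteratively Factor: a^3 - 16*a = (a)*(a^2 - 16) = a*(a + 4)*(a - 4)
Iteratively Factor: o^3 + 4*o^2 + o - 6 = (o - 1)*(o^2 + 5*o + 6) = (o - 1)*(o + 3)*(o + 2)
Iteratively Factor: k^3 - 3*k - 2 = (k + 1)*(k^2 - k - 2) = (k + 1)^2*(k - 2)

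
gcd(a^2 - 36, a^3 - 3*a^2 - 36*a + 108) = a^2 - 36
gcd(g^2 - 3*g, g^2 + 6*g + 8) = 1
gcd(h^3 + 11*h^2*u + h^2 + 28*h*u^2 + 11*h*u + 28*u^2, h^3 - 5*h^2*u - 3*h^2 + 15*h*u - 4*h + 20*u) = h + 1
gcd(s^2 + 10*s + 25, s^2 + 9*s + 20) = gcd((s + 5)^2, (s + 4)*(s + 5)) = s + 5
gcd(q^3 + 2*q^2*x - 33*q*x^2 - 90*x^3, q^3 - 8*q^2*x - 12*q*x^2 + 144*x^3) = -q + 6*x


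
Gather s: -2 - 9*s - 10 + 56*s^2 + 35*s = 56*s^2 + 26*s - 12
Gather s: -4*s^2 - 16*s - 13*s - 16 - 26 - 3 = -4*s^2 - 29*s - 45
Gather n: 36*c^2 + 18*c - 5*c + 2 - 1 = 36*c^2 + 13*c + 1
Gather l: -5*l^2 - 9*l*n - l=-5*l^2 + l*(-9*n - 1)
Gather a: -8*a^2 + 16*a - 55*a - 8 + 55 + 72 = -8*a^2 - 39*a + 119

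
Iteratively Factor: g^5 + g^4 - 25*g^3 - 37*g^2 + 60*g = (g + 4)*(g^4 - 3*g^3 - 13*g^2 + 15*g) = (g - 1)*(g + 4)*(g^3 - 2*g^2 - 15*g) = (g - 5)*(g - 1)*(g + 4)*(g^2 + 3*g) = g*(g - 5)*(g - 1)*(g + 4)*(g + 3)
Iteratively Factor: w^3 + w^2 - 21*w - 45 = (w - 5)*(w^2 + 6*w + 9) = (w - 5)*(w + 3)*(w + 3)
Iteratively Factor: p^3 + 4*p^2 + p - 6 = (p + 3)*(p^2 + p - 2) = (p + 2)*(p + 3)*(p - 1)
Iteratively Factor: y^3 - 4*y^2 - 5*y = (y)*(y^2 - 4*y - 5) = y*(y + 1)*(y - 5)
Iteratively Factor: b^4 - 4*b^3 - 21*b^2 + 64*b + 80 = (b - 4)*(b^3 - 21*b - 20) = (b - 4)*(b + 1)*(b^2 - b - 20) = (b - 4)*(b + 1)*(b + 4)*(b - 5)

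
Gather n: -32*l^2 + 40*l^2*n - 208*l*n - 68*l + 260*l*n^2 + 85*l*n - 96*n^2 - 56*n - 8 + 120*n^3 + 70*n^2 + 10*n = -32*l^2 - 68*l + 120*n^3 + n^2*(260*l - 26) + n*(40*l^2 - 123*l - 46) - 8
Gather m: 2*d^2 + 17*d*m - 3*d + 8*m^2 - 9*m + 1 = 2*d^2 - 3*d + 8*m^2 + m*(17*d - 9) + 1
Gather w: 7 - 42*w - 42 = -42*w - 35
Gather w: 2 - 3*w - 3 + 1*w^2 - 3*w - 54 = w^2 - 6*w - 55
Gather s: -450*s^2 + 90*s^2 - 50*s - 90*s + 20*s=-360*s^2 - 120*s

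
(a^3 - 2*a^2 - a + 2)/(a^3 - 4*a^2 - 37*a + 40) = (a^2 - a - 2)/(a^2 - 3*a - 40)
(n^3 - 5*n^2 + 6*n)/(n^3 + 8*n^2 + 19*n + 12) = n*(n^2 - 5*n + 6)/(n^3 + 8*n^2 + 19*n + 12)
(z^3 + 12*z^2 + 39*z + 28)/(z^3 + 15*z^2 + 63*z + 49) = (z + 4)/(z + 7)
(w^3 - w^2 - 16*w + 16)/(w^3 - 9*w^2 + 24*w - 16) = (w + 4)/(w - 4)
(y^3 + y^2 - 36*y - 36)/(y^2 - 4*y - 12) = (y^2 + 7*y + 6)/(y + 2)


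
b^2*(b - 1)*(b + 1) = b^4 - b^2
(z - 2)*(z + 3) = z^2 + z - 6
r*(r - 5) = r^2 - 5*r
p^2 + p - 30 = (p - 5)*(p + 6)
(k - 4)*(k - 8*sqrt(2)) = k^2 - 8*sqrt(2)*k - 4*k + 32*sqrt(2)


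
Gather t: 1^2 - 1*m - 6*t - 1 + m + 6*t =0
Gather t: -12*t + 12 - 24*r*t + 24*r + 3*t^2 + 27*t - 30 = 24*r + 3*t^2 + t*(15 - 24*r) - 18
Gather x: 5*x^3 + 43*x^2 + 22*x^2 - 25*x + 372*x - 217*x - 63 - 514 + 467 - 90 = 5*x^3 + 65*x^2 + 130*x - 200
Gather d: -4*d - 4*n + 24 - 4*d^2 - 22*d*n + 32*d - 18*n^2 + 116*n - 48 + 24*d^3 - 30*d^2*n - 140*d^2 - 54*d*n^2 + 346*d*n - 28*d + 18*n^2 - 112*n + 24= 24*d^3 + d^2*(-30*n - 144) + d*(-54*n^2 + 324*n)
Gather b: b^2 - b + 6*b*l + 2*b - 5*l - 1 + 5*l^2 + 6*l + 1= b^2 + b*(6*l + 1) + 5*l^2 + l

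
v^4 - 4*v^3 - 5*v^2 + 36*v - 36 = (v - 3)*(v - 2)^2*(v + 3)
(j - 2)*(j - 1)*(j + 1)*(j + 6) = j^4 + 4*j^3 - 13*j^2 - 4*j + 12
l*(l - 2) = l^2 - 2*l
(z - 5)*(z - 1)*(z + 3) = z^3 - 3*z^2 - 13*z + 15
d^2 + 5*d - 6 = (d - 1)*(d + 6)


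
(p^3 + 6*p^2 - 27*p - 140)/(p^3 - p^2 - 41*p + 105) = (p + 4)/(p - 3)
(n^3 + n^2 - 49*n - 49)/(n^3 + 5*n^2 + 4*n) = (n^2 - 49)/(n*(n + 4))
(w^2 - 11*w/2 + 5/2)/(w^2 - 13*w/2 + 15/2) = (2*w - 1)/(2*w - 3)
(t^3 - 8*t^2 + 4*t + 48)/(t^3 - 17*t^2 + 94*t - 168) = (t + 2)/(t - 7)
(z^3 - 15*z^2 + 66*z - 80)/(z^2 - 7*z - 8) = (z^2 - 7*z + 10)/(z + 1)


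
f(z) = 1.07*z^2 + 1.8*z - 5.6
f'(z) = 2.14*z + 1.8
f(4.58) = 25.09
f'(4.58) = 11.60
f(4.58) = 25.09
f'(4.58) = 11.60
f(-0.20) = -5.92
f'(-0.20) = 1.37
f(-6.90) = 32.92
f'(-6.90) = -12.97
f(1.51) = -0.44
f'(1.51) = 5.03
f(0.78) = -3.55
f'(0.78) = 3.47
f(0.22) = -5.15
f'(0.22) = 2.27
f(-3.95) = 3.98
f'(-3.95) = -6.65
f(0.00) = -5.60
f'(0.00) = 1.80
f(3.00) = 9.43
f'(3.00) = 8.22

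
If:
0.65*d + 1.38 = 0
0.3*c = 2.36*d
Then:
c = -16.70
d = -2.12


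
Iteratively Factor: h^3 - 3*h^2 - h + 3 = (h + 1)*(h^2 - 4*h + 3) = (h - 1)*(h + 1)*(h - 3)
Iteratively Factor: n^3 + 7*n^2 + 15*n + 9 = (n + 3)*(n^2 + 4*n + 3) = (n + 3)^2*(n + 1)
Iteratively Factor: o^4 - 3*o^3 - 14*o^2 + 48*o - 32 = (o - 2)*(o^3 - o^2 - 16*o + 16) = (o - 2)*(o - 1)*(o^2 - 16) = (o - 4)*(o - 2)*(o - 1)*(o + 4)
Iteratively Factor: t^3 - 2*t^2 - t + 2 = (t + 1)*(t^2 - 3*t + 2) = (t - 1)*(t + 1)*(t - 2)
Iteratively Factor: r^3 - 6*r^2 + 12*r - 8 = (r - 2)*(r^2 - 4*r + 4) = (r - 2)^2*(r - 2)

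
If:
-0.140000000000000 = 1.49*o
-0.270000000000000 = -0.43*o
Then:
No Solution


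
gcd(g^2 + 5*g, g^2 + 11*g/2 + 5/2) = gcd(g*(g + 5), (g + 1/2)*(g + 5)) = g + 5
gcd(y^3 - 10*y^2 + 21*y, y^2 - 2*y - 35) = y - 7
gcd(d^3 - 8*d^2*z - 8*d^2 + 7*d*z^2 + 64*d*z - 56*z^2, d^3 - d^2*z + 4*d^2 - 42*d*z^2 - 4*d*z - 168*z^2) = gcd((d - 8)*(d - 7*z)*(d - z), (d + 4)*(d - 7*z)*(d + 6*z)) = -d + 7*z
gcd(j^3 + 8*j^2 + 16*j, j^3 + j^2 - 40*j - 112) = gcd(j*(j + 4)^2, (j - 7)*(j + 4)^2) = j^2 + 8*j + 16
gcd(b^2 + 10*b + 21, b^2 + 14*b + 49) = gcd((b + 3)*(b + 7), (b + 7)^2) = b + 7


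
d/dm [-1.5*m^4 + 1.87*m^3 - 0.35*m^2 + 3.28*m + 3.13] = -6.0*m^3 + 5.61*m^2 - 0.7*m + 3.28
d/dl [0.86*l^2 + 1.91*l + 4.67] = 1.72*l + 1.91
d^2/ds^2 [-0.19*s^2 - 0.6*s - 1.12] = -0.380000000000000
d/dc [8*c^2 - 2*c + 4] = 16*c - 2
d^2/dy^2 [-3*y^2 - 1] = -6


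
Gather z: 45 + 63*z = 63*z + 45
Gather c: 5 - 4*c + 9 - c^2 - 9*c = -c^2 - 13*c + 14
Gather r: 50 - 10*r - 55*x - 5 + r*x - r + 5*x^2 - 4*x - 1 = r*(x - 11) + 5*x^2 - 59*x + 44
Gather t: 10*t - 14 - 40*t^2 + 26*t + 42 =-40*t^2 + 36*t + 28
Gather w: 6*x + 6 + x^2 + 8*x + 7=x^2 + 14*x + 13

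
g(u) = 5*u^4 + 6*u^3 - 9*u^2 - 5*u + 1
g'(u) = 20*u^3 + 18*u^2 - 18*u - 5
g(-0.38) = 1.38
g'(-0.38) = 3.34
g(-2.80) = 120.06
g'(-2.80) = -252.52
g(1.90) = 65.32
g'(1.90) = 162.96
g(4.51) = 2414.39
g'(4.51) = 2114.62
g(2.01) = 84.92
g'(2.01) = 193.95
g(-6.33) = 6177.80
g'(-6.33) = -4242.54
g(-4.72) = 1674.81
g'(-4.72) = -1622.11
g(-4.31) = 1100.34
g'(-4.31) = -1194.31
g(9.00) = 36406.00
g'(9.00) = 15871.00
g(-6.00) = 4891.00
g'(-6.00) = -3569.00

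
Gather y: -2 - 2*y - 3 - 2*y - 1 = -4*y - 6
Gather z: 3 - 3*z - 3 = -3*z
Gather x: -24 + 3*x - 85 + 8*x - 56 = 11*x - 165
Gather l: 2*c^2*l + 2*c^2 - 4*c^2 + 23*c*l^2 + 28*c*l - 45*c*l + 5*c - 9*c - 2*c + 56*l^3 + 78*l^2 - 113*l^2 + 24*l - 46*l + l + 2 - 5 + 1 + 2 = -2*c^2 - 6*c + 56*l^3 + l^2*(23*c - 35) + l*(2*c^2 - 17*c - 21)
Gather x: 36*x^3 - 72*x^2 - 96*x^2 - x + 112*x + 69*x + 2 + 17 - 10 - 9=36*x^3 - 168*x^2 + 180*x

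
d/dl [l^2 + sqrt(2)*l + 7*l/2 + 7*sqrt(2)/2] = 2*l + sqrt(2) + 7/2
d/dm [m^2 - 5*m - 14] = 2*m - 5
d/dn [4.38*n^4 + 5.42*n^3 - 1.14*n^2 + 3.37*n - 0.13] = 17.52*n^3 + 16.26*n^2 - 2.28*n + 3.37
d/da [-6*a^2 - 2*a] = -12*a - 2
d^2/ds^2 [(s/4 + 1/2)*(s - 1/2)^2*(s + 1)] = 3*s^2 + 3*s - 3/8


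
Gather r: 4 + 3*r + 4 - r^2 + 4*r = -r^2 + 7*r + 8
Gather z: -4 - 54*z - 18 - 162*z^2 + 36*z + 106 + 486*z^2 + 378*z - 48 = 324*z^2 + 360*z + 36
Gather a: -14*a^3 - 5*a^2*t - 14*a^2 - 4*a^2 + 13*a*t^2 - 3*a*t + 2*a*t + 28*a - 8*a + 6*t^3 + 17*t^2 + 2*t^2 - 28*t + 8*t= -14*a^3 + a^2*(-5*t - 18) + a*(13*t^2 - t + 20) + 6*t^3 + 19*t^2 - 20*t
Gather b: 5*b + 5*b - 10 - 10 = 10*b - 20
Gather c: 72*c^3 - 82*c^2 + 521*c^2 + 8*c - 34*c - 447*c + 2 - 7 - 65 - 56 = 72*c^3 + 439*c^2 - 473*c - 126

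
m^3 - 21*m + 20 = (m - 4)*(m - 1)*(m + 5)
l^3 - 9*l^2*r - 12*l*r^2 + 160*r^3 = (l - 8*r)*(l - 5*r)*(l + 4*r)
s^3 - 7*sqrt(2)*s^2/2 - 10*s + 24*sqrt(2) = (s - 4*sqrt(2))*(s - 3*sqrt(2)/2)*(s + 2*sqrt(2))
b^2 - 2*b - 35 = (b - 7)*(b + 5)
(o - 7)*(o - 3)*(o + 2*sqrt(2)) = o^3 - 10*o^2 + 2*sqrt(2)*o^2 - 20*sqrt(2)*o + 21*o + 42*sqrt(2)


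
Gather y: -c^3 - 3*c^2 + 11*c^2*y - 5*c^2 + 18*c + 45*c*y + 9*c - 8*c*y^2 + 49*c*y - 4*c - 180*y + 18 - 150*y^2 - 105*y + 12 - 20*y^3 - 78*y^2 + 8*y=-c^3 - 8*c^2 + 23*c - 20*y^3 + y^2*(-8*c - 228) + y*(11*c^2 + 94*c - 277) + 30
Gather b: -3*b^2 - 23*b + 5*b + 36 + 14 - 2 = -3*b^2 - 18*b + 48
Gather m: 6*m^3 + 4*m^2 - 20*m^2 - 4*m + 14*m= 6*m^3 - 16*m^2 + 10*m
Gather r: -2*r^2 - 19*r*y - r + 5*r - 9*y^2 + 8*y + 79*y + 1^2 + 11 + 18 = -2*r^2 + r*(4 - 19*y) - 9*y^2 + 87*y + 30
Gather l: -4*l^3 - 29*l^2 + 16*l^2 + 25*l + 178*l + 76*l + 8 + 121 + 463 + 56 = -4*l^3 - 13*l^2 + 279*l + 648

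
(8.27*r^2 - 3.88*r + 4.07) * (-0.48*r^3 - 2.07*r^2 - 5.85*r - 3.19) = -3.9696*r^5 - 15.2565*r^4 - 42.3015*r^3 - 12.1082*r^2 - 11.4323*r - 12.9833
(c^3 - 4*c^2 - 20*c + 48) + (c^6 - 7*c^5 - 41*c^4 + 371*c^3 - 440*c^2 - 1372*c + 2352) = c^6 - 7*c^5 - 41*c^4 + 372*c^3 - 444*c^2 - 1392*c + 2400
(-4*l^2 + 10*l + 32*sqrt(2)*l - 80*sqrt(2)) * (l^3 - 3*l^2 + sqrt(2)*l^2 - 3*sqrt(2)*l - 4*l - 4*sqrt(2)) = -4*l^5 + 22*l^4 + 28*sqrt(2)*l^4 - 154*sqrt(2)*l^3 + 50*l^3 - 392*l^2 + 98*sqrt(2)*l^2 + 224*l + 280*sqrt(2)*l + 640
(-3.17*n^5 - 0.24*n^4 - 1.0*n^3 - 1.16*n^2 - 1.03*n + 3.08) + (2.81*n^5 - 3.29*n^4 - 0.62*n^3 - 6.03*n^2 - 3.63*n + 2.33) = -0.36*n^5 - 3.53*n^4 - 1.62*n^3 - 7.19*n^2 - 4.66*n + 5.41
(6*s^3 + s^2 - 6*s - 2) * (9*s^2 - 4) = 54*s^5 + 9*s^4 - 78*s^3 - 22*s^2 + 24*s + 8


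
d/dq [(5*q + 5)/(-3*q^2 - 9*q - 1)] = 5*(3*q^2 + 6*q + 8)/(9*q^4 + 54*q^3 + 87*q^2 + 18*q + 1)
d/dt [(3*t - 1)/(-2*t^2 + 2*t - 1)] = (6*t^2 - 4*t - 1)/(4*t^4 - 8*t^3 + 8*t^2 - 4*t + 1)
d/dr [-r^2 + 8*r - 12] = 8 - 2*r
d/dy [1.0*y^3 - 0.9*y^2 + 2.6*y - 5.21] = 3.0*y^2 - 1.8*y + 2.6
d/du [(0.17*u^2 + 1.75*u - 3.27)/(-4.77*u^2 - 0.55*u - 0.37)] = (8.254*u^2 - 31.3216*u - 2.446)/(22.7529*u^4 + 5.247*u^3 + 3.8323*u^2 + 0.407*u + 0.1369)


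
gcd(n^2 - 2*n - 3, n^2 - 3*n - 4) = n + 1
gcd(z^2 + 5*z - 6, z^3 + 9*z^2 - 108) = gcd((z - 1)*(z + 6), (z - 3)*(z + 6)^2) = z + 6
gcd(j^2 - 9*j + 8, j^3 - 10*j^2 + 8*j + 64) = j - 8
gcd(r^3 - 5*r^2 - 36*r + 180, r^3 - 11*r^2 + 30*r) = r^2 - 11*r + 30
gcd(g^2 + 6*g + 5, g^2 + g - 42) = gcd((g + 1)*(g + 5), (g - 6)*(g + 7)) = 1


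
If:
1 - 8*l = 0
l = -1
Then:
No Solution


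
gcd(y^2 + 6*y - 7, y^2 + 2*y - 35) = y + 7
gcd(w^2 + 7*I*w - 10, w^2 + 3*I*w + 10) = w + 5*I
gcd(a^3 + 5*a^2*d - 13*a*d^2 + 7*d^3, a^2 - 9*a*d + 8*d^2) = a - d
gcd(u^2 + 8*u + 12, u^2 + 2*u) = u + 2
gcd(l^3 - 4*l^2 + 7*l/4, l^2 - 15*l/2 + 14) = l - 7/2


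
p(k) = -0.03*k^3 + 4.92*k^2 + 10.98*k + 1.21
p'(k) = -0.09*k^2 + 9.84*k + 10.98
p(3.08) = 80.82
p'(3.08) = 40.43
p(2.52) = 59.64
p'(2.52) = 35.21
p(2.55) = 60.70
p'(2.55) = 35.49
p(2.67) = 65.03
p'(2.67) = 36.61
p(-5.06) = 75.51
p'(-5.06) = -41.11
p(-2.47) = 4.56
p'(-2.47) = -13.87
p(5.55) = 208.57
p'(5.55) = 62.82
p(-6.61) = 152.26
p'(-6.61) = -57.99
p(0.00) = 1.21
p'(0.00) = 10.98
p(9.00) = 476.68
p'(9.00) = 92.25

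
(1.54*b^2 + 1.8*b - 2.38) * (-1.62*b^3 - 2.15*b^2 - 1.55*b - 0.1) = -2.4948*b^5 - 6.227*b^4 - 2.4014*b^3 + 2.173*b^2 + 3.509*b + 0.238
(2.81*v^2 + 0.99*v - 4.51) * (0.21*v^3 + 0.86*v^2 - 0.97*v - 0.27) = 0.5901*v^5 + 2.6245*v^4 - 2.8214*v^3 - 5.5976*v^2 + 4.1074*v + 1.2177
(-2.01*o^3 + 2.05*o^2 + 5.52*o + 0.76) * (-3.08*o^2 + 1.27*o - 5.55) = 6.1908*o^5 - 8.8667*o^4 - 3.2426*o^3 - 6.7079*o^2 - 29.6708*o - 4.218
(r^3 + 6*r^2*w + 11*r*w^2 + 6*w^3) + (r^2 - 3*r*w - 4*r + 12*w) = r^3 + 6*r^2*w + r^2 + 11*r*w^2 - 3*r*w - 4*r + 6*w^3 + 12*w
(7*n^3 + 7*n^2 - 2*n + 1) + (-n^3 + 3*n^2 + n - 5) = 6*n^3 + 10*n^2 - n - 4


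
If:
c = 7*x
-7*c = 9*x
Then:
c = 0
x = 0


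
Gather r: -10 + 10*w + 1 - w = 9*w - 9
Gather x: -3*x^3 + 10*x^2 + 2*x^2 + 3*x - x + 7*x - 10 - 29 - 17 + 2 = -3*x^3 + 12*x^2 + 9*x - 54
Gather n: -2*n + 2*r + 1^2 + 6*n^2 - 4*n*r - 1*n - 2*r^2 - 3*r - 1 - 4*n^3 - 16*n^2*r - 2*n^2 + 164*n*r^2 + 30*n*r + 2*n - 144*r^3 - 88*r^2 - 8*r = -4*n^3 + n^2*(4 - 16*r) + n*(164*r^2 + 26*r - 1) - 144*r^3 - 90*r^2 - 9*r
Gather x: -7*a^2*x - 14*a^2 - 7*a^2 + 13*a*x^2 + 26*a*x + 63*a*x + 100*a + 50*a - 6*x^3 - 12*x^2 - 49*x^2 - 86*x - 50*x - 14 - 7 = -21*a^2 + 150*a - 6*x^3 + x^2*(13*a - 61) + x*(-7*a^2 + 89*a - 136) - 21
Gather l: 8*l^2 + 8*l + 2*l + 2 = 8*l^2 + 10*l + 2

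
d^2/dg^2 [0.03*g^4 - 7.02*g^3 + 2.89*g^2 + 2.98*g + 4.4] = 0.36*g^2 - 42.12*g + 5.78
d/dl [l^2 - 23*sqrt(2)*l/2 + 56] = 2*l - 23*sqrt(2)/2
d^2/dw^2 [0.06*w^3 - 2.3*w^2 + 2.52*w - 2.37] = 0.36*w - 4.6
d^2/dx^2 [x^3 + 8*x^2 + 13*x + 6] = 6*x + 16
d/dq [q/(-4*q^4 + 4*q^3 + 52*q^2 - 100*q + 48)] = (3*q^3 + q^2 - 12*q - 12)/(4*(q^7 - q^6 - 26*q^5 + 50*q^4 + 145*q^3 - 481*q^2 + 456*q - 144))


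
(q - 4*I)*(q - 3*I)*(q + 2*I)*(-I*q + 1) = -I*q^4 - 4*q^3 - 7*I*q^2 - 22*q - 24*I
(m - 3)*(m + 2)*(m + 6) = m^3 + 5*m^2 - 12*m - 36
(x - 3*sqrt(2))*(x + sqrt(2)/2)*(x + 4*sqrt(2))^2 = x^4 + 11*sqrt(2)*x^3/2 - 11*x^2 - 104*sqrt(2)*x - 96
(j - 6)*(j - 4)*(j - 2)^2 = j^4 - 14*j^3 + 68*j^2 - 136*j + 96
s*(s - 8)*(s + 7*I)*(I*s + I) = I*s^4 - 7*s^3 - 7*I*s^3 + 49*s^2 - 8*I*s^2 + 56*s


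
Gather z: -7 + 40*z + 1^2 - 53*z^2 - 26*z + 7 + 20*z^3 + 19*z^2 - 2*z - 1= 20*z^3 - 34*z^2 + 12*z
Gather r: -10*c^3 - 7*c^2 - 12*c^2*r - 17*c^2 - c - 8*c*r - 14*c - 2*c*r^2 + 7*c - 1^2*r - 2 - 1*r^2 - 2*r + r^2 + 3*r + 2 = -10*c^3 - 24*c^2 - 2*c*r^2 - 8*c + r*(-12*c^2 - 8*c)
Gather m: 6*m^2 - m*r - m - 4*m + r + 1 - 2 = 6*m^2 + m*(-r - 5) + r - 1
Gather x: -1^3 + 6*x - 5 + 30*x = 36*x - 6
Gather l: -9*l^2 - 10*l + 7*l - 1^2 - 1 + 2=-9*l^2 - 3*l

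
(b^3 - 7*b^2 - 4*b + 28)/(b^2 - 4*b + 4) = (b^2 - 5*b - 14)/(b - 2)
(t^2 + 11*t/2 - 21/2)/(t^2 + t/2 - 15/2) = (2*t^2 + 11*t - 21)/(2*t^2 + t - 15)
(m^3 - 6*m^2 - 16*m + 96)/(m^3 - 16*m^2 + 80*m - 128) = (m^2 - 2*m - 24)/(m^2 - 12*m + 32)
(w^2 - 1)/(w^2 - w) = (w + 1)/w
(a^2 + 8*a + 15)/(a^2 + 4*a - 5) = (a + 3)/(a - 1)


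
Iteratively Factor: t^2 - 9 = (t + 3)*(t - 3)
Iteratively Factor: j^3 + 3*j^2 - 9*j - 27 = (j + 3)*(j^2 - 9) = (j + 3)^2*(j - 3)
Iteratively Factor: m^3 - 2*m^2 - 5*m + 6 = (m - 3)*(m^2 + m - 2) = (m - 3)*(m + 2)*(m - 1)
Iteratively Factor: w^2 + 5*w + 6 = (w + 3)*(w + 2)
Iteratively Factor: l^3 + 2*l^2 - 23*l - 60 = (l + 4)*(l^2 - 2*l - 15) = (l - 5)*(l + 4)*(l + 3)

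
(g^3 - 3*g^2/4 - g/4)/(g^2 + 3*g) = (4*g^2 - 3*g - 1)/(4*(g + 3))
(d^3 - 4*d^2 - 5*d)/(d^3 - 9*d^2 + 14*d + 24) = d*(d - 5)/(d^2 - 10*d + 24)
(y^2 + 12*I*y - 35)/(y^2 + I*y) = (y^2 + 12*I*y - 35)/(y*(y + I))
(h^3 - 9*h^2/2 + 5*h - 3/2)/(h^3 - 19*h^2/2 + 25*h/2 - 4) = (h - 3)/(h - 8)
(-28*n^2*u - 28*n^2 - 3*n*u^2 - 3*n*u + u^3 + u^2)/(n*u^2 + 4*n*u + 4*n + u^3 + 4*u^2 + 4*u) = (-28*n^2*u - 28*n^2 - 3*n*u^2 - 3*n*u + u^3 + u^2)/(n*u^2 + 4*n*u + 4*n + u^3 + 4*u^2 + 4*u)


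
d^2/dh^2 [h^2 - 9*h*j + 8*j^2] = 2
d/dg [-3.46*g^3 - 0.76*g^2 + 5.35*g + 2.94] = -10.38*g^2 - 1.52*g + 5.35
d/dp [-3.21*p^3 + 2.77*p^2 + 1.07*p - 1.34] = -9.63*p^2 + 5.54*p + 1.07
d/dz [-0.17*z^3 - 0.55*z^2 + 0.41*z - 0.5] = -0.51*z^2 - 1.1*z + 0.41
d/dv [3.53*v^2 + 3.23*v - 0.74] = 7.06*v + 3.23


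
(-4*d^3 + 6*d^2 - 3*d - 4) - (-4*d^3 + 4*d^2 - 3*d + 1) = 2*d^2 - 5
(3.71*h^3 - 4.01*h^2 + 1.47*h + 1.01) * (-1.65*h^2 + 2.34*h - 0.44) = -6.1215*h^5 + 15.2979*h^4 - 13.4413*h^3 + 3.5377*h^2 + 1.7166*h - 0.4444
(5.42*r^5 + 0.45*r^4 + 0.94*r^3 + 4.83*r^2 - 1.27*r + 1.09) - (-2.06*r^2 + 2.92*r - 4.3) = 5.42*r^5 + 0.45*r^4 + 0.94*r^3 + 6.89*r^2 - 4.19*r + 5.39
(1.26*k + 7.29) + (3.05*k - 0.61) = 4.31*k + 6.68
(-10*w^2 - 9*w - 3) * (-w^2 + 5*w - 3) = 10*w^4 - 41*w^3 - 12*w^2 + 12*w + 9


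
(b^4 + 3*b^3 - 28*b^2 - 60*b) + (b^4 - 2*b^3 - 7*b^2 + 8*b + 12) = 2*b^4 + b^3 - 35*b^2 - 52*b + 12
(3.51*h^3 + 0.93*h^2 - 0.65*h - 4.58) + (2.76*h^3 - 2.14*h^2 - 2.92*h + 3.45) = 6.27*h^3 - 1.21*h^2 - 3.57*h - 1.13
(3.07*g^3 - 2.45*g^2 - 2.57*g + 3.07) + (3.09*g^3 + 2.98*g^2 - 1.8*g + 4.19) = 6.16*g^3 + 0.53*g^2 - 4.37*g + 7.26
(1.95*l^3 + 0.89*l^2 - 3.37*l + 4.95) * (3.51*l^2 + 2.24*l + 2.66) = 6.8445*l^5 + 7.4919*l^4 - 4.6481*l^3 + 12.1931*l^2 + 2.1238*l + 13.167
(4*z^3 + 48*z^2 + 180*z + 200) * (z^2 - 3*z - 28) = 4*z^5 + 36*z^4 - 76*z^3 - 1684*z^2 - 5640*z - 5600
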